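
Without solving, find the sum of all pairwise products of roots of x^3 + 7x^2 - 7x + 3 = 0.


By Vieta's formulas for x^3 + bx^2 + cx + d = 0:
  r1 + r2 + r3 = -b/a = -7
  r1*r2 + r1*r3 + r2*r3 = c/a = -7
  r1*r2*r3 = -d/a = -3


Sum of pairwise products = -7


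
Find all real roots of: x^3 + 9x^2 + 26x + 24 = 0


Let p(x) = x^3 + 9x^2 + 26x + 24. By the rational root theorem (leading coefficient 1), any rational root is an integer divisor of 24: try ±1, ±2, ... in turn.
Test x = 1: value = 60 ≠ 0.
Test x = -1: value = 6 ≠ 0.
Test x = 2: value = 120 ≠ 0.
Test x = -2: value = 0 ✓, so (x + 2) is a factor.
Synthetic division by (x + 2): bring down 1; 1(-2) + 9 = 7; 7(-2) + 26 = 12; 12(-2) + 24 = 0 → quotient x^2 + 7x + 12, remainder 0.
Solve the quadratic x^2 + 7x + 12 = 0: discriminant = 7^2 - 4(1)(12) = 49 - 48 = 1.
sqrt(1) = 1, so x = (-7 ± 1)/2: x = -3 or x = -4.

x = -4, x = -3, x = -2


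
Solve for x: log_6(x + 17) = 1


Convert to exponential form: x + 17 = 6^1 = 6
x = 6 - 17 = -11
Check: log_6(-11 + 17) = log_6(6) = log_6(6) = 1 ✓

x = -11


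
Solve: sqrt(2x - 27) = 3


Square both sides: 2x - 27 = 3^2 = 9
2x = 9 + 27 = 36
x = 18
Check: sqrt(2*18 - 27) = sqrt(9) = 3 ✓

x = 18


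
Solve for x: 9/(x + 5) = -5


Multiply both sides by (x + 5): 9 = -5(x + 5)
Distribute: 9 = -5x - 25
-5x = 9 + 25 = 34
x = -34/5

x = -34/5


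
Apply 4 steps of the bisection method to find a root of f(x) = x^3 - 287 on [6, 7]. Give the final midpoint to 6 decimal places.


f(x) = x^3 - 287
f(6) = -71 < 0
f(7) = 56 > 0

Step 1: midpoint = (6.000000 + 7.000000)/2 = 6.500000
  f(6.500000) = -12.375000
  f(mid) < 0, so root is in [6.500000, 7.000000]

Step 2: midpoint = (6.500000 + 7.000000)/2 = 6.750000
  f(6.750000) = 20.546875
  f(mid) > 0, so root is in [6.500000, 6.750000]

Step 3: midpoint = (6.500000 + 6.750000)/2 = 6.625000
  f(6.625000) = 3.775391
  f(mid) > 0, so root is in [6.500000, 6.625000]

Step 4: midpoint = (6.500000 + 6.625000)/2 = 6.562500
  f(6.562500) = -4.376709
  f(mid) < 0, so root is in [6.562500, 6.625000]

midpoint = 6.562500


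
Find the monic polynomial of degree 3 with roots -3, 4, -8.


A monic polynomial with roots -3, 4, -8 is:
p(x) = (x + 3)(x - 4)(x + 8)
After multiplying by (x + 3): x + 3
After multiplying by (x - 4): x^2 - x - 12
After multiplying by (x + 8): x^3 + 7x^2 - 20x - 96

x^3 + 7x^2 - 20x - 96


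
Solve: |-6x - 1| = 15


An absolute value equation |expr| = 15 gives two cases:
Case 1: -6x - 1 = 15
  -6x = 16, so x = -8/3
Case 2: -6x - 1 = -15
  -6x = -14, so x = 7/3

x = -8/3, x = 7/3


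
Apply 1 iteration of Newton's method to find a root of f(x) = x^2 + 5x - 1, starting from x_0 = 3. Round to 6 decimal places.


Newton's method: x_(n+1) = x_n - f(x_n)/f'(x_n)
f(x) = x^2 + 5x - 1
f'(x) = 2x + 5

Iteration 1:
  f(3.000000) = 23.000000
  f'(3.000000) = 11.000000
  x_1 = 3.000000 - (23.000000)/(11.000000) = 0.909091

x_1 = 0.909091


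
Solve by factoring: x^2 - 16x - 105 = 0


We need two numbers that multiply to -105 and add to -16.
Those numbers are -21 and 5 (since (-21) * 5 = -105 and (-21) + 5 = -16).
So x^2 - 16x - 105 = (x - 21)(x + 5) = 0
Setting each factor to zero: x = 21 or x = -5

x = -5, x = 21


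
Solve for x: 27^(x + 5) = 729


Express both sides with the same base.
729 = 27^2
Since the bases match, equate exponents: x + 5 = 2
So x = 2 - (5) = -3

x = -3


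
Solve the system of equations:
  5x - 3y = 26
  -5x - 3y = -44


Using Cramer's rule:
Determinant D = (5)(-3) - (-5)(-3) = -15 - 15 = -30
Dx = (26)(-3) - (-44)(-3) = -78 - 132 = -210
Dy = (5)(-44) - (-5)(26) = -220 + 130 = -90
x = Dx/D = -210/-30 = 7
y = Dy/D = -90/-30 = 3

x = 7, y = 3


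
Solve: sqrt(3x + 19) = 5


Square both sides: 3x + 19 = 5^2 = 25
3x = 25 - 19 = 6
x = 2
Check: sqrt(3*2 + 19) = sqrt(25) = 5 ✓

x = 2


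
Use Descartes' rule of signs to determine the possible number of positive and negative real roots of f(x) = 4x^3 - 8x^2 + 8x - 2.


Descartes' rule of signs:

For positive roots, count sign changes in f(x) = 4x^3 - 8x^2 + 8x - 2:
Signs of coefficients: +, -, +, -
Number of sign changes: 3
Possible positive real roots: 3, 1

For negative roots, examine f(-x) = -4x^3 - 8x^2 - 8x - 2:
Signs of coefficients: -, -, -, -
Number of sign changes: 0
Possible negative real roots: 0

Positive roots: 3 or 1; Negative roots: 0


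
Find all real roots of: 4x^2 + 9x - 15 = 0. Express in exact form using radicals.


Using the quadratic formula: x = (-b ± sqrt(b^2 - 4ac)) / (2a)
Here a = 4, b = 9, c = -15
Discriminant = b^2 - 4ac = 9^2 - 4(4)(-15) = 81 + 240 = 321
Since discriminant = 321 > 0, there are two real roots.
x = (-9 ± sqrt(321)) / 8
Numerically: x ≈ 1.1146 or x ≈ -3.3646

x = (-9 + sqrt(321)) / 8 or x = (-9 - sqrt(321)) / 8


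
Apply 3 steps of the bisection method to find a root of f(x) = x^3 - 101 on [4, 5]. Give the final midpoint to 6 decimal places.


f(x) = x^3 - 101
f(4) = -37 < 0
f(5) = 24 > 0

Step 1: midpoint = (4.000000 + 5.000000)/2 = 4.500000
  f(4.500000) = -9.875000
  f(mid) < 0, so root is in [4.500000, 5.000000]

Step 2: midpoint = (4.500000 + 5.000000)/2 = 4.750000
  f(4.750000) = 6.171875
  f(mid) > 0, so root is in [4.500000, 4.750000]

Step 3: midpoint = (4.500000 + 4.750000)/2 = 4.625000
  f(4.625000) = -2.068359
  f(mid) < 0, so root is in [4.625000, 4.750000]

midpoint = 4.625000


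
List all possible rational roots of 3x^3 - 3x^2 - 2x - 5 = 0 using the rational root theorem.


Rational root theorem: possible roots are ±p/q where:
  p divides the constant term (-5): p ∈ {1, 5}
  q divides the leading coefficient (3): q ∈ {1, 3}

All possible rational roots: -5, -5/3, -1, -1/3, 1/3, 1, 5/3, 5

-5, -5/3, -1, -1/3, 1/3, 1, 5/3, 5


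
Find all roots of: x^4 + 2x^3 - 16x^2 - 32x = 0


The constant term is 0, so x = 0 is a root. Factor out x:
  x^3 + 2x^2 - 16x - 32 = 0
Let p(x) = x^3 + 2x^2 - 16x - 32. By the rational root theorem (leading coefficient 1), any rational root is an integer divisor of 32: try ±1, ±2, ... in turn.
Test x = 1: value = -45 ≠ 0.
Test x = -1: value = -15 ≠ 0.
Test x = 2: value = -48 ≠ 0.
Test x = -2: value = 0 ✓, so (x + 2) is a factor.
Synthetic division by (x + 2): bring down 1; 1(-2) + 2 = 0; 0(-2) - 16 = -16; (-16)(-2) - 32 = 0 → quotient x^2 - 16, remainder 0.
Solve the quadratic x^2 - 16 = 0: discriminant = 0^2 - 4(1)(-16) = 0 + 64 = 64.
sqrt(64) = 8, so x = (0 ± 8)/2: x = 4 or x = -4.
Collecting all roots found:

x = -4, x = -2, x = 0, x = 4


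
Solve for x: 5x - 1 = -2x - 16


Starting with: 5x - 1 = -2x - 16
Move all x terms to left: (5 + 2)x = -16 + 1
Simplify: 7x = -15
Divide both sides by 7: x = -15/7

x = -15/7


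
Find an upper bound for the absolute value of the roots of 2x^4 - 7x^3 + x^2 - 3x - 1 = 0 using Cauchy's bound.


Cauchy's bound: all roots r satisfy |r| <= 1 + max(|a_i/a_n|) for i = 0,...,n-1
where a_n is the leading coefficient.

Coefficients: [2, -7, 1, -3, -1]
Leading coefficient a_n = 2
Ratios |a_i/a_n|: 7/2, 1/2, 3/2, 1/2
Maximum ratio: 7/2
Cauchy's bound: |r| <= 1 + 7/2 = 9/2

Upper bound = 9/2


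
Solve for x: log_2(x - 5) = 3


Convert to exponential form: x - 5 = 2^3 = 8
x = 8 + 5 = 13
Check: log_2(13 - 5) = log_2(8) = log_2(8) = 3 ✓

x = 13


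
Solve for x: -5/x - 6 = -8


Subtract -6 from both sides: -5/x = -2
Multiply both sides by x: -5 = -2 * x
Divide by -2: x = 5/2

x = 5/2


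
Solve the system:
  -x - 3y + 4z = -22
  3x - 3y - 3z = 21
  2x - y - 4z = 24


Using Cramer's rule. Expand each determinant along the first row.
D  = (-1)*[(-3)*(-4) - (-3)*(-1)] - (-3)*[3*(-4) - (-3)*2] + 4*[3*(-1) - (-3)*2]
  = (-1)*(9) - (-3)*(-6) + 4*(3) = -15
Dx = (-22)*[(-3)*(-4) - (-3)*(-1)] - (-3)*[21*(-4) - (-3)*24] + 4*[21*(-1) - (-3)*24]
  = (-22)*(9) - (-3)*(-12) + 4*(51) = -30
Dy = (-1)*[21*(-4) - (-3)*24] - (-22)*[3*(-4) - (-3)*2] + 4*[3*24 - 21*2]
  = (-1)*(-12) - (-22)*(-6) + 4*(30) = 0
Dz = (-1)*[(-3)*24 - 21*(-1)] - (-3)*[3*24 - 21*2] + (-22)*[3*(-1) - (-3)*2]
  = (-1)*(-51) - (-3)*(30) + (-22)*(3) = 75
x = Dx/D = -30/-15 = 2, y = Dy/D = 0/-15 = 0, z = Dz/D = 75/-15 = -5
Check eq1: (-1)(2) + (-3)(0) + (4)(-5) = -22 = -22 ✓
Check eq2: (3)(2) + (-3)(0) + (-3)(-5) = 21 = 21 ✓
Check eq3: (2)(2) + (-1)(0) + (-4)(-5) = 24 = 24 ✓

x = 2, y = 0, z = -5


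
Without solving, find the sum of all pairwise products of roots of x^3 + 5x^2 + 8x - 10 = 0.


By Vieta's formulas for x^3 + bx^2 + cx + d = 0:
  r1 + r2 + r3 = -b/a = -5
  r1*r2 + r1*r3 + r2*r3 = c/a = 8
  r1*r2*r3 = -d/a = 10


Sum of pairwise products = 8


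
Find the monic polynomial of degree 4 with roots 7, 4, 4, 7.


A monic polynomial with roots 7, 4, 4, 7 is:
p(x) = (x - 7)(x - 4)(x - 4)(x - 7)
After multiplying by (x - 7): x - 7
After multiplying by (x - 4): x^2 - 11x + 28
After multiplying by (x - 4): x^3 - 15x^2 + 72x - 112
After multiplying by (x - 7): x^4 - 22x^3 + 177x^2 - 616x + 784

x^4 - 22x^3 + 177x^2 - 616x + 784


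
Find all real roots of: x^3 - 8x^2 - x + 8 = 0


Let p(x) = x^3 - 8x^2 - x + 8. By the rational root theorem (leading coefficient 1), any rational root is an integer divisor of 8: try ±1, ±2, ... in turn.
Test x = 1: value = 0 ✓, so (x - 1) is a factor.
Synthetic division by (x - 1): bring down 1; 1(1) - 8 = -7; (-7)(1) - 1 = -8; (-8)(1) + 8 = 0 → quotient x^2 - 7x - 8, remainder 0.
Solve the quadratic x^2 - 7x - 8 = 0: discriminant = (-7)^2 - 4(1)(-8) = 49 + 32 = 81.
sqrt(81) = 9, so x = (7 ± 9)/2: x = 8 or x = -1.

x = -1, x = 1, x = 8


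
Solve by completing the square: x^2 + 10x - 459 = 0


Start: x^2 + 10x - 459 = 0
Move constant: x^2 + 10x = 459
Half of 10 is 5, squared is 25
Add 25 to both sides: x^2 + 10x + 25 = 484
(x + 5)^2 = 484
x + 5 = ±22
x = -5 + 22 = 17 or x = -5 - 22 = -27

x = -27, x = 17


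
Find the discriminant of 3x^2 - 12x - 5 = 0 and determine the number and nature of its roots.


For ax^2 + bx + c = 0, discriminant D = b^2 - 4ac
Here a = 3, b = -12, c = -5
D = (-12)^2 - 4(3)(-5) = 144 + 60 = 204

D = 204 > 0 but not a perfect square
The equation has 2 distinct real irrational roots.

Discriminant = 204, 2 distinct real irrational roots


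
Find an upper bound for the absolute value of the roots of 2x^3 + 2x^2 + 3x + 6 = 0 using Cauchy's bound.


Cauchy's bound: all roots r satisfy |r| <= 1 + max(|a_i/a_n|) for i = 0,...,n-1
where a_n is the leading coefficient.

Coefficients: [2, 2, 3, 6]
Leading coefficient a_n = 2
Ratios |a_i/a_n|: 1, 3/2, 3
Maximum ratio: 3
Cauchy's bound: |r| <= 1 + 3 = 4

Upper bound = 4


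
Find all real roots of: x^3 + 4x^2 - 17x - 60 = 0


Let p(x) = x^3 + 4x^2 - 17x - 60. By the rational root theorem (leading coefficient 1), any rational root is an integer divisor of 60: try ±1, ±2, ... in turn.
Test x = 1: value = -72 ≠ 0.
Test x = -1: value = -40 ≠ 0.
Test x = 2: value = -70 ≠ 0.
Test x = -2: value = -18 ≠ 0.
Test x = 3: value = -48 ≠ 0.
Test x = -3: value = 0 ✓, so (x + 3) is a factor.
Synthetic division by (x + 3): bring down 1; 1(-3) + 4 = 1; 1(-3) - 17 = -20; (-20)(-3) - 60 = 0 → quotient x^2 + x - 20, remainder 0.
Solve the quadratic x^2 + x - 20 = 0: discriminant = 1^2 - 4(1)(-20) = 1 + 80 = 81.
sqrt(81) = 9, so x = (-1 ± 9)/2: x = 4 or x = -5.

x = -5, x = -3, x = 4


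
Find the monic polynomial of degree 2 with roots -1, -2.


A monic polynomial with roots -1, -2 is:
p(x) = (x + 1)(x + 2)
After multiplying by (x + 1): x + 1
After multiplying by (x + 2): x^2 + 3x + 2

x^2 + 3x + 2


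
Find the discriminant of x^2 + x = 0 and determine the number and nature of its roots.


For ax^2 + bx + c = 0, discriminant D = b^2 - 4ac
Here a = 1, b = 1, c = 0
D = (1)^2 - 4(1)(0) = 1 - 0 = 1

D = 1 > 0 and is a perfect square (sqrt = 1)
The equation has 2 distinct real rational roots.

Discriminant = 1, 2 distinct real rational roots


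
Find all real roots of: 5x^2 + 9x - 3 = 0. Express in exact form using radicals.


Using the quadratic formula: x = (-b ± sqrt(b^2 - 4ac)) / (2a)
Here a = 5, b = 9, c = -3
Discriminant = b^2 - 4ac = 9^2 - 4(5)(-3) = 81 + 60 = 141
Since discriminant = 141 > 0, there are two real roots.
x = (-9 ± sqrt(141)) / 10
Numerically: x ≈ 0.2874 or x ≈ -2.0874

x = (-9 + sqrt(141)) / 10 or x = (-9 - sqrt(141)) / 10


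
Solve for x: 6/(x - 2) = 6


Multiply both sides by (x - 2): 6 = 6(x - 2)
Distribute: 6 = 6x - 12
6x = 6 + 12 = 18
x = 3

x = 3


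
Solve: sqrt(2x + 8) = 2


Square both sides: 2x + 8 = 2^2 = 4
2x = 4 - 8 = -4
x = -2
Check: sqrt(2*(-2) + 8) = sqrt(4) = 2 ✓

x = -2


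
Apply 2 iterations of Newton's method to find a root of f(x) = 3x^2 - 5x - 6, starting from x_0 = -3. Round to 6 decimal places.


Newton's method: x_(n+1) = x_n - f(x_n)/f'(x_n)
f(x) = 3x^2 - 5x - 6
f'(x) = 6x - 5

Iteration 1:
  f(-3.000000) = 36.000000
  f'(-3.000000) = -23.000000
  x_1 = -3.000000 - (36.000000)/(-23.000000) = -1.434783

Iteration 2:
  f(-1.434783) = 7.349716
  f'(-1.434783) = -13.608696
  x_2 = -1.434783 - (7.349716)/(-13.608696) = -0.894708

x_2 = -0.894708


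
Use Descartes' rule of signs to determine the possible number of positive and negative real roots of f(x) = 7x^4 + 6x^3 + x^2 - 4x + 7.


Descartes' rule of signs:

For positive roots, count sign changes in f(x) = 7x^4 + 6x^3 + x^2 - 4x + 7:
Signs of coefficients: +, +, +, -, +
Number of sign changes: 2
Possible positive real roots: 2, 0

For negative roots, examine f(-x) = 7x^4 - 6x^3 + x^2 + 4x + 7:
Signs of coefficients: +, -, +, +, +
Number of sign changes: 2
Possible negative real roots: 2, 0

Positive roots: 2 or 0; Negative roots: 2 or 0


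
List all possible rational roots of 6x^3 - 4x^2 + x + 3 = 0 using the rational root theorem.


Rational root theorem: possible roots are ±p/q where:
  p divides the constant term (3): p ∈ {1, 3}
  q divides the leading coefficient (6): q ∈ {1, 2, 3, 6}

All possible rational roots: -3, -3/2, -1, -1/2, -1/3, -1/6, 1/6, 1/3, 1/2, 1, 3/2, 3

-3, -3/2, -1, -1/2, -1/3, -1/6, 1/6, 1/3, 1/2, 1, 3/2, 3


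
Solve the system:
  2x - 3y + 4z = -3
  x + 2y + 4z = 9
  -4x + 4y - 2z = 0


Using Cramer's rule. Expand each determinant along the first row.
D  = 2*[2*(-2) - 4*4] - (-3)*[1*(-2) - 4*(-4)] + 4*[1*4 - 2*(-4)]
  = 2*(-20) - (-3)*(14) + 4*(12) = 50
Dx = (-3)*[2*(-2) - 4*4] - (-3)*[9*(-2) - 4*0] + 4*[9*4 - 2*0]
  = (-3)*(-20) - (-3)*(-18) + 4*(36) = 150
Dy = 2*[9*(-2) - 4*0] - (-3)*[1*(-2) - 4*(-4)] + 4*[1*0 - 9*(-4)]
  = 2*(-18) - (-3)*(14) + 4*(36) = 150
Dz = 2*[2*0 - 9*4] - (-3)*[1*0 - 9*(-4)] + (-3)*[1*4 - 2*(-4)]
  = 2*(-36) - (-3)*(36) + (-3)*(12) = 0
x = Dx/D = 150/50 = 3, y = Dy/D = 150/50 = 3, z = Dz/D = 0/50 = 0
Check eq1: (2)(3) + (-3)(3) + (4)(0) = -3 = -3 ✓
Check eq2: (1)(3) + (2)(3) + (4)(0) = 9 = 9 ✓
Check eq3: (-4)(3) + (4)(3) + (-2)(0) = 0 = 0 ✓

x = 3, y = 3, z = 0


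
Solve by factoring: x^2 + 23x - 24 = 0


We need two numbers that multiply to -24 and add to 23.
Those numbers are 24 and -1 (since 24 * (-1) = -24 and 24 + (-1) = 23).
So x^2 + 23x - 24 = (x + 24)(x - 1) = 0
Setting each factor to zero: x = -24 or x = 1

x = -24, x = 1


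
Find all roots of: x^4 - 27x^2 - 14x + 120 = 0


Let p(x) = x^4 - 27x^2 - 14x + 120. By the rational root theorem (leading coefficient 1), any rational root is an integer divisor of 120: try ±1, ±2, ... in turn.
Test x = 1: value = 80 ≠ 0.
Test x = -1: value = 108 ≠ 0.
Test x = 2: value = 0 ✓, so (x - 2) is a factor.
Synthetic division by (x - 2): bring down 1; 1(2) + 0 = 2; 2(2) - 27 = -23; (-23)(2) - 14 = -60; (-60)(2) + 120 = 0 → quotient x^3 + 2x^2 - 23x - 60, remainder 0.
Continue with the quotient x^3 + 2x^2 - 23x - 60 (candidates must divide 60; re-test x = 2 first in case it repeats).
Test x = 2: value = -90 ≠ 0.
Test x = -2: value = -14 ≠ 0.
Test x = 3: value = -84 ≠ 0.
Test x = -3: value = 0 ✓, so (x + 3) is a factor.
Synthetic division by (x + 3): bring down 1; 1(-3) + 2 = -1; (-1)(-3) - 23 = -20; (-20)(-3) - 60 = 0 → quotient x^2 - x - 20, remainder 0.
Solve the quadratic x^2 - x - 20 = 0: discriminant = (-1)^2 - 4(1)(-20) = 1 + 80 = 81.
sqrt(81) = 9, so x = (1 ± 9)/2: x = 5 or x = -4.
Collecting all roots found:

x = -4, x = -3, x = 2, x = 5


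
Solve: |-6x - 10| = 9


An absolute value equation |expr| = 9 gives two cases:
Case 1: -6x - 10 = 9
  -6x = 19, so x = -19/6
Case 2: -6x - 10 = -9
  -6x = 1, so x = -1/6

x = -19/6, x = -1/6


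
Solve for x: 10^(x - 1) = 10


Express both sides with the same base.
10 = 10^1
Since the bases match, equate exponents: x - 1 = 1
So x = 1 - (-1) = 2

x = 2


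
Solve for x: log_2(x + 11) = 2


Convert to exponential form: x + 11 = 2^2 = 4
x = 4 - 11 = -7
Check: log_2(-7 + 11) = log_2(4) = log_2(4) = 2 ✓

x = -7


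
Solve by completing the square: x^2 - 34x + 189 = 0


Start: x^2 - 34x + 189 = 0
Move constant: x^2 - 34x = -189
Half of -34 is -17, squared is 289
Add 289 to both sides: x^2 - 34x + 289 = 100
(x - 17)^2 = 100
x - 17 = ±10
x = 17 + 10 = 27 or x = 17 - 10 = 7

x = 7, x = 27


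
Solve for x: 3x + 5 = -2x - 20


Starting with: 3x + 5 = -2x - 20
Move all x terms to left: (3 + 2)x = -20 - 5
Simplify: 5x = -25
Divide both sides by 5: x = -5

x = -5


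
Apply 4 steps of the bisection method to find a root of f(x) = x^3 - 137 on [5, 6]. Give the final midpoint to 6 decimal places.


f(x) = x^3 - 137
f(5) = -12 < 0
f(6) = 79 > 0

Step 1: midpoint = (5.000000 + 6.000000)/2 = 5.500000
  f(5.500000) = 29.375000
  f(mid) > 0, so root is in [5.000000, 5.500000]

Step 2: midpoint = (5.000000 + 5.500000)/2 = 5.250000
  f(5.250000) = 7.703125
  f(mid) > 0, so root is in [5.000000, 5.250000]

Step 3: midpoint = (5.000000 + 5.250000)/2 = 5.125000
  f(5.125000) = -2.388672
  f(mid) < 0, so root is in [5.125000, 5.250000]

Step 4: midpoint = (5.125000 + 5.250000)/2 = 5.187500
  f(5.187500) = 2.596436
  f(mid) > 0, so root is in [5.125000, 5.187500]

midpoint = 5.187500


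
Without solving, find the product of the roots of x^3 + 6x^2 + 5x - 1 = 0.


By Vieta's formulas for x^3 + bx^2 + cx + d = 0:
  r1 + r2 + r3 = -b/a = -6
  r1*r2 + r1*r3 + r2*r3 = c/a = 5
  r1*r2*r3 = -d/a = 1


Product = 1


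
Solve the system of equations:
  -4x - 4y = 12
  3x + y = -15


Using Cramer's rule:
Determinant D = (-4)(1) - (3)(-4) = -4 + 12 = 8
Dx = (12)(1) - (-15)(-4) = 12 - 60 = -48
Dy = (-4)(-15) - (3)(12) = 60 - 36 = 24
x = Dx/D = -48/8 = -6
y = Dy/D = 24/8 = 3

x = -6, y = 3


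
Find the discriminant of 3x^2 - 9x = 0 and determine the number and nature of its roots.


For ax^2 + bx + c = 0, discriminant D = b^2 - 4ac
Here a = 3, b = -9, c = 0
D = (-9)^2 - 4(3)(0) = 81 - 0 = 81

D = 81 > 0 and is a perfect square (sqrt = 9)
The equation has 2 distinct real rational roots.

Discriminant = 81, 2 distinct real rational roots


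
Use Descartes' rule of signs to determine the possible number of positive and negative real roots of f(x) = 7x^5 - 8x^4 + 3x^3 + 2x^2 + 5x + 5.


Descartes' rule of signs:

For positive roots, count sign changes in f(x) = 7x^5 - 8x^4 + 3x^3 + 2x^2 + 5x + 5:
Signs of coefficients: +, -, +, +, +, +
Number of sign changes: 2
Possible positive real roots: 2, 0

For negative roots, examine f(-x) = -7x^5 - 8x^4 - 3x^3 + 2x^2 - 5x + 5:
Signs of coefficients: -, -, -, +, -, +
Number of sign changes: 3
Possible negative real roots: 3, 1

Positive roots: 2 or 0; Negative roots: 3 or 1


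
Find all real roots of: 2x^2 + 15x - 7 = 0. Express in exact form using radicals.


Using the quadratic formula: x = (-b ± sqrt(b^2 - 4ac)) / (2a)
Here a = 2, b = 15, c = -7
Discriminant = b^2 - 4ac = 15^2 - 4(2)(-7) = 225 + 56 = 281
Since discriminant = 281 > 0, there are two real roots.
x = (-15 ± sqrt(281)) / 4
Numerically: x ≈ 0.4408 or x ≈ -7.9408

x = (-15 + sqrt(281)) / 4 or x = (-15 - sqrt(281)) / 4


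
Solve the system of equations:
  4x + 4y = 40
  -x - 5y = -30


Using Cramer's rule:
Determinant D = (4)(-5) - (-1)(4) = -20 + 4 = -16
Dx = (40)(-5) - (-30)(4) = -200 + 120 = -80
Dy = (4)(-30) - (-1)(40) = -120 + 40 = -80
x = Dx/D = -80/-16 = 5
y = Dy/D = -80/-16 = 5

x = 5, y = 5


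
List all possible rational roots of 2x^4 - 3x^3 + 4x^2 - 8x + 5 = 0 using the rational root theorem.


Rational root theorem: possible roots are ±p/q where:
  p divides the constant term (5): p ∈ {1, 5}
  q divides the leading coefficient (2): q ∈ {1, 2}

All possible rational roots: -5, -5/2, -1, -1/2, 1/2, 1, 5/2, 5

-5, -5/2, -1, -1/2, 1/2, 1, 5/2, 5


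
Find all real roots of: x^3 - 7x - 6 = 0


Let p(x) = x^3 - 7x - 6. By the rational root theorem (leading coefficient 1), any rational root is an integer divisor of 6: try ±1, ±2, ... in turn.
Test x = 1: value = -12 ≠ 0.
Test x = -1: value = 0 ✓, so (x + 1) is a factor.
Synthetic division by (x + 1): bring down 1; 1(-1) + 0 = -1; (-1)(-1) - 7 = -6; (-6)(-1) - 6 = 0 → quotient x^2 - x - 6, remainder 0.
Solve the quadratic x^2 - x - 6 = 0: discriminant = (-1)^2 - 4(1)(-6) = 1 + 24 = 25.
sqrt(25) = 5, so x = (1 ± 5)/2: x = 3 or x = -2.

x = -2, x = -1, x = 3


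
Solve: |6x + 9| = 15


An absolute value equation |expr| = 15 gives two cases:
Case 1: 6x + 9 = 15
  6x = 6, so x = 1
Case 2: 6x + 9 = -15
  6x = -24, so x = -4

x = -4, x = 1


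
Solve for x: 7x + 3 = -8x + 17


Starting with: 7x + 3 = -8x + 17
Move all x terms to left: (7 + 8)x = 17 - 3
Simplify: 15x = 14
Divide both sides by 15: x = 14/15

x = 14/15


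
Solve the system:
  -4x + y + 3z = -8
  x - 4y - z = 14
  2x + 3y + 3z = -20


Using Cramer's rule. Expand each determinant along the first row.
D  = (-4)*[(-4)*3 - (-1)*3] - 1*[1*3 - (-1)*2] + 3*[1*3 - (-4)*2]
  = (-4)*(-9) - 1*(5) + 3*(11) = 64
Dx = (-8)*[(-4)*3 - (-1)*3] - 1*[14*3 - (-1)*(-20)] + 3*[14*3 - (-4)*(-20)]
  = (-8)*(-9) - 1*(22) + 3*(-38) = -64
Dy = (-4)*[14*3 - (-1)*(-20)] - (-8)*[1*3 - (-1)*2] + 3*[1*(-20) - 14*2]
  = (-4)*(22) - (-8)*(5) + 3*(-48) = -192
Dz = (-4)*[(-4)*(-20) - 14*3] - 1*[1*(-20) - 14*2] + (-8)*[1*3 - (-4)*2]
  = (-4)*(38) - 1*(-48) + (-8)*(11) = -192
x = Dx/D = -64/64 = -1, y = Dy/D = -192/64 = -3, z = Dz/D = -192/64 = -3
Check eq1: (-4)(-1) + (1)(-3) + (3)(-3) = -8 = -8 ✓
Check eq2: (1)(-1) + (-4)(-3) + (-1)(-3) = 14 = 14 ✓
Check eq3: (2)(-1) + (3)(-3) + (3)(-3) = -20 = -20 ✓

x = -1, y = -3, z = -3


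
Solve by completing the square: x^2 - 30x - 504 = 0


Start: x^2 - 30x - 504 = 0
Move constant: x^2 - 30x = 504
Half of -30 is -15, squared is 225
Add 225 to both sides: x^2 - 30x + 225 = 729
(x - 15)^2 = 729
x - 15 = ±27
x = 15 + 27 = 42 or x = 15 - 27 = -12

x = -12, x = 42


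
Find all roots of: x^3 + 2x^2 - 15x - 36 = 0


Let p(x) = x^3 + 2x^2 - 15x - 36. By the rational root theorem (leading coefficient 1), any rational root is an integer divisor of 36: try ±1, ±2, ... in turn.
Test x = 1: value = -48 ≠ 0.
Test x = -1: value = -20 ≠ 0.
Test x = 2: value = -50 ≠ 0.
Test x = -2: value = -6 ≠ 0.
Test x = 3: value = -36 ≠ 0.
Test x = -3: value = 0 ✓, so (x + 3) is a factor.
Synthetic division by (x + 3): bring down 1; 1(-3) + 2 = -1; (-1)(-3) - 15 = -12; (-12)(-3) - 36 = 0 → quotient x^2 - x - 12, remainder 0.
Solve the quadratic x^2 - x - 12 = 0: discriminant = (-1)^2 - 4(1)(-12) = 1 + 48 = 49.
sqrt(49) = 7, so x = (1 ± 7)/2: x = 4 or x = -3.
Collecting all roots found:

x = -3 (multiplicity 2), x = 4


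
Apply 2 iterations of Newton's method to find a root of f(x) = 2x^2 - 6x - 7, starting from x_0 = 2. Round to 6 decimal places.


Newton's method: x_(n+1) = x_n - f(x_n)/f'(x_n)
f(x) = 2x^2 - 6x - 7
f'(x) = 4x - 6

Iteration 1:
  f(2.000000) = -11.000000
  f'(2.000000) = 2.000000
  x_1 = 2.000000 - (-11.000000)/(2.000000) = 7.500000

Iteration 2:
  f(7.500000) = 60.500000
  f'(7.500000) = 24.000000
  x_2 = 7.500000 - (60.500000)/(24.000000) = 4.979167

x_2 = 4.979167


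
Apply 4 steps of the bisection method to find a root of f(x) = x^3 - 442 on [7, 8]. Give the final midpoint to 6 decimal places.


f(x) = x^3 - 442
f(7) = -99 < 0
f(8) = 70 > 0

Step 1: midpoint = (7.000000 + 8.000000)/2 = 7.500000
  f(7.500000) = -20.125000
  f(mid) < 0, so root is in [7.500000, 8.000000]

Step 2: midpoint = (7.500000 + 8.000000)/2 = 7.750000
  f(7.750000) = 23.484375
  f(mid) > 0, so root is in [7.500000, 7.750000]

Step 3: midpoint = (7.500000 + 7.750000)/2 = 7.625000
  f(7.625000) = 1.322266
  f(mid) > 0, so root is in [7.500000, 7.625000]

Step 4: midpoint = (7.500000 + 7.625000)/2 = 7.562500
  f(7.562500) = -9.489990
  f(mid) < 0, so root is in [7.562500, 7.625000]

midpoint = 7.562500


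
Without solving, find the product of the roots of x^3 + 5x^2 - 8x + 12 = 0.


By Vieta's formulas for x^3 + bx^2 + cx + d = 0:
  r1 + r2 + r3 = -b/a = -5
  r1*r2 + r1*r3 + r2*r3 = c/a = -8
  r1*r2*r3 = -d/a = -12


Product = -12


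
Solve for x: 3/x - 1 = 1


Subtract -1 from both sides: 3/x = 2
Multiply both sides by x: 3 = 2 * x
Divide by 2: x = 3/2

x = 3/2


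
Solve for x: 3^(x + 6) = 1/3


Express both sides with the same base.
1/3 = 3^(-1)
Since the bases match, equate exponents: x + 6 = -1
So x = -1 - (6) = -7

x = -7


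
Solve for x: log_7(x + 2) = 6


Convert to exponential form: x + 2 = 7^6 = 117649
x = 117649 - 2 = 117647
Check: log_7(117647 + 2) = log_7(117649) = log_7(117649) = 6 ✓

x = 117647


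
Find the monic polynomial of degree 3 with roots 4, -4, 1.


A monic polynomial with roots 4, -4, 1 is:
p(x) = (x - 4)(x + 4)(x - 1)
After multiplying by (x - 4): x - 4
After multiplying by (x + 4): x^2 - 16
After multiplying by (x - 1): x^3 - x^2 - 16x + 16

x^3 - x^2 - 16x + 16


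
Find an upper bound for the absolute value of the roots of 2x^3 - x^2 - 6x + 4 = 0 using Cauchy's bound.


Cauchy's bound: all roots r satisfy |r| <= 1 + max(|a_i/a_n|) for i = 0,...,n-1
where a_n is the leading coefficient.

Coefficients: [2, -1, -6, 4]
Leading coefficient a_n = 2
Ratios |a_i/a_n|: 1/2, 3, 2
Maximum ratio: 3
Cauchy's bound: |r| <= 1 + 3 = 4

Upper bound = 4


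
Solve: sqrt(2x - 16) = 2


Square both sides: 2x - 16 = 2^2 = 4
2x = 4 + 16 = 20
x = 10
Check: sqrt(2*10 - 16) = sqrt(4) = 2 ✓

x = 10


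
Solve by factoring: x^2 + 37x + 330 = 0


We need two numbers that multiply to 330 and add to 37.
Those numbers are 15 and 22 (since 15 * 22 = 330 and 15 + 22 = 37).
So x^2 + 37x + 330 = (x + 15)(x + 22) = 0
Setting each factor to zero: x = -15 or x = -22

x = -22, x = -15


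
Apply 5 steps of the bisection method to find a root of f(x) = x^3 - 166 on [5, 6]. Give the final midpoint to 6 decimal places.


f(x) = x^3 - 166
f(5) = -41 < 0
f(6) = 50 > 0

Step 1: midpoint = (5.000000 + 6.000000)/2 = 5.500000
  f(5.500000) = 0.375000
  f(mid) > 0, so root is in [5.000000, 5.500000]

Step 2: midpoint = (5.000000 + 5.500000)/2 = 5.250000
  f(5.250000) = -21.296875
  f(mid) < 0, so root is in [5.250000, 5.500000]

Step 3: midpoint = (5.250000 + 5.500000)/2 = 5.375000
  f(5.375000) = -10.712891
  f(mid) < 0, so root is in [5.375000, 5.500000]

Step 4: midpoint = (5.375000 + 5.500000)/2 = 5.437500
  f(5.437500) = -5.232666
  f(mid) < 0, so root is in [5.437500, 5.500000]

Step 5: midpoint = (5.437500 + 5.500000)/2 = 5.468750
  f(5.468750) = -2.444855
  f(mid) < 0, so root is in [5.468750, 5.500000]

midpoint = 5.468750


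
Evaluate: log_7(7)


We need the exponent such that 7^? = 7
7^1 = 7
Therefore log_7(7) = 1

1


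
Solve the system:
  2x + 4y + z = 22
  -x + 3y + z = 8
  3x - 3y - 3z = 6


Using Cramer's rule. Expand each determinant along the first row.
D  = 2*[3*(-3) - 1*(-3)] - 4*[(-1)*(-3) - 1*3] + 1*[(-1)*(-3) - 3*3]
  = 2*(-6) - 4*(0) + 1*(-6) = -18
Dx = 22*[3*(-3) - 1*(-3)] - 4*[8*(-3) - 1*6] + 1*[8*(-3) - 3*6]
  = 22*(-6) - 4*(-30) + 1*(-42) = -54
Dy = 2*[8*(-3) - 1*6] - 22*[(-1)*(-3) - 1*3] + 1*[(-1)*6 - 8*3]
  = 2*(-30) - 22*(0) + 1*(-30) = -90
Dz = 2*[3*6 - 8*(-3)] - 4*[(-1)*6 - 8*3] + 22*[(-1)*(-3) - 3*3]
  = 2*(42) - 4*(-30) + 22*(-6) = 72
x = Dx/D = -54/-18 = 3, y = Dy/D = -90/-18 = 5, z = Dz/D = 72/-18 = -4
Check eq1: (2)(3) + (4)(5) + (1)(-4) = 22 = 22 ✓
Check eq2: (-1)(3) + (3)(5) + (1)(-4) = 8 = 8 ✓
Check eq3: (3)(3) + (-3)(5) + (-3)(-4) = 6 = 6 ✓

x = 3, y = 5, z = -4


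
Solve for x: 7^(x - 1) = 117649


Express both sides with the same base.
117649 = 7^6
Since the bases match, equate exponents: x - 1 = 6
So x = 6 - (-1) = 7

x = 7


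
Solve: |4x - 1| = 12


An absolute value equation |expr| = 12 gives two cases:
Case 1: 4x - 1 = 12
  4x = 13, so x = 13/4
Case 2: 4x - 1 = -12
  4x = -11, so x = -11/4

x = -11/4, x = 13/4


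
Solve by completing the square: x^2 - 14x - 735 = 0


Start: x^2 - 14x - 735 = 0
Move constant: x^2 - 14x = 735
Half of -14 is -7, squared is 49
Add 49 to both sides: x^2 - 14x + 49 = 784
(x - 7)^2 = 784
x - 7 = ±28
x = 7 + 28 = 35 or x = 7 - 28 = -21

x = -21, x = 35


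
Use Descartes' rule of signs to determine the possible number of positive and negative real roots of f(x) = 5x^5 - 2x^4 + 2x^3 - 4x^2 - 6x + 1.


Descartes' rule of signs:

For positive roots, count sign changes in f(x) = 5x^5 - 2x^4 + 2x^3 - 4x^2 - 6x + 1:
Signs of coefficients: +, -, +, -, -, +
Number of sign changes: 4
Possible positive real roots: 4, 2, 0

For negative roots, examine f(-x) = -5x^5 - 2x^4 - 2x^3 - 4x^2 + 6x + 1:
Signs of coefficients: -, -, -, -, +, +
Number of sign changes: 1
Possible negative real roots: 1

Positive roots: 4 or 2 or 0; Negative roots: 1


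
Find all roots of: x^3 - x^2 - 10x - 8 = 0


Let p(x) = x^3 - x^2 - 10x - 8. By the rational root theorem (leading coefficient 1), any rational root is an integer divisor of 8: try ±1, ±2, ... in turn.
Test x = 1: value = -18 ≠ 0.
Test x = -1: value = 0 ✓, so (x + 1) is a factor.
Synthetic division by (x + 1): bring down 1; 1(-1) - 1 = -2; (-2)(-1) - 10 = -8; (-8)(-1) - 8 = 0 → quotient x^2 - 2x - 8, remainder 0.
Solve the quadratic x^2 - 2x - 8 = 0: discriminant = (-2)^2 - 4(1)(-8) = 4 + 32 = 36.
sqrt(36) = 6, so x = (2 ± 6)/2: x = 4 or x = -2.
Collecting all roots found:

x = -2, x = -1, x = 4


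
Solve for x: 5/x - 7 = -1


Subtract -7 from both sides: 5/x = 6
Multiply both sides by x: 5 = 6 * x
Divide by 6: x = 5/6

x = 5/6


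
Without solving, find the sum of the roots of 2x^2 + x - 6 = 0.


By Vieta's formulas for ax^2 + bx + c = 0:
  Sum of roots = -b/a
  Product of roots = c/a

Here a = 2, b = 1, c = -6
Sum = -(1)/2 = -1/2
Product = -6/2 = -3

Sum = -1/2


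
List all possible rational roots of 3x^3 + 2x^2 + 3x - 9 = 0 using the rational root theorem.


Rational root theorem: possible roots are ±p/q where:
  p divides the constant term (-9): p ∈ {1, 3, 9}
  q divides the leading coefficient (3): q ∈ {1, 3}

All possible rational roots: -9, -3, -1, -1/3, 1/3, 1, 3, 9

-9, -3, -1, -1/3, 1/3, 1, 3, 9


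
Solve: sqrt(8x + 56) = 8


Square both sides: 8x + 56 = 8^2 = 64
8x = 64 - 56 = 8
x = 1
Check: sqrt(8*1 + 56) = sqrt(64) = 8 ✓

x = 1


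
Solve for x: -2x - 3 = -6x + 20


Starting with: -2x - 3 = -6x + 20
Move all x terms to left: (-2 + 6)x = 20 + 3
Simplify: 4x = 23
Divide both sides by 4: x = 23/4

x = 23/4


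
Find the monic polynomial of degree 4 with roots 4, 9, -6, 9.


A monic polynomial with roots 4, 9, -6, 9 is:
p(x) = (x - 4)(x - 9)(x + 6)(x - 9)
After multiplying by (x - 4): x - 4
After multiplying by (x - 9): x^2 - 13x + 36
After multiplying by (x + 6): x^3 - 7x^2 - 42x + 216
After multiplying by (x - 9): x^4 - 16x^3 + 21x^2 + 594x - 1944

x^4 - 16x^3 + 21x^2 + 594x - 1944


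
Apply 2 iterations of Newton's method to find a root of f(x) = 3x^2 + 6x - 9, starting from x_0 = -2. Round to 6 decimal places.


Newton's method: x_(n+1) = x_n - f(x_n)/f'(x_n)
f(x) = 3x^2 + 6x - 9
f'(x) = 6x + 6

Iteration 1:
  f(-2.000000) = -9.000000
  f'(-2.000000) = -6.000000
  x_1 = -2.000000 - (-9.000000)/(-6.000000) = -3.500000

Iteration 2:
  f(-3.500000) = 6.750000
  f'(-3.500000) = -15.000000
  x_2 = -3.500000 - (6.750000)/(-15.000000) = -3.050000

x_2 = -3.050000


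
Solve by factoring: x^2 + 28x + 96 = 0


We need two numbers that multiply to 96 and add to 28.
Those numbers are 24 and 4 (since 24 * 4 = 96 and 24 + 4 = 28).
So x^2 + 28x + 96 = (x + 24)(x + 4) = 0
Setting each factor to zero: x = -24 or x = -4

x = -24, x = -4


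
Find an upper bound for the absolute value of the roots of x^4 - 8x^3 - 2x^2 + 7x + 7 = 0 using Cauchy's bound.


Cauchy's bound: all roots r satisfy |r| <= 1 + max(|a_i/a_n|) for i = 0,...,n-1
where a_n is the leading coefficient.

Coefficients: [1, -8, -2, 7, 7]
Leading coefficient a_n = 1
Ratios |a_i/a_n|: 8, 2, 7, 7
Maximum ratio: 8
Cauchy's bound: |r| <= 1 + 8 = 9

Upper bound = 9


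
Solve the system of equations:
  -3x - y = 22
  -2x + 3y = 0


Using Cramer's rule:
Determinant D = (-3)(3) - (-2)(-1) = -9 - 2 = -11
Dx = (22)(3) - (0)(-1) = 66 - 0 = 66
Dy = (-3)(0) - (-2)(22) = 0 + 44 = 44
x = Dx/D = 66/-11 = -6
y = Dy/D = 44/-11 = -4

x = -6, y = -4


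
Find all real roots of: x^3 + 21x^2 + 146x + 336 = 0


Let p(x) = x^3 + 21x^2 + 146x + 336. By the rational root theorem (leading coefficient 1), any rational root is an integer divisor of 336: try ±1, ±2, ... in turn.
Test x = 1: value = 504 ≠ 0.
Test x = -1: value = 210 ≠ 0.
Test x = 2: value = 720 ≠ 0.
Test x = -2: value = 120 ≠ 0.
Test x = 3: value = 990 ≠ 0.
Test x = -3: value = 60 ≠ 0.
Test x = 4: value = 1320 ≠ 0.
Test x = -4: value = 24 ≠ 0.
Test x = 6: value = 2184 ≠ 0.
Test x = -6: value = 0 ✓, so (x + 6) is a factor.
Synthetic division by (x + 6): bring down 1; 1(-6) + 21 = 15; 15(-6) + 146 = 56; 56(-6) + 336 = 0 → quotient x^2 + 15x + 56, remainder 0.
Solve the quadratic x^2 + 15x + 56 = 0: discriminant = 15^2 - 4(1)(56) = 225 - 224 = 1.
sqrt(1) = 1, so x = (-15 ± 1)/2: x = -7 or x = -8.

x = -8, x = -7, x = -6


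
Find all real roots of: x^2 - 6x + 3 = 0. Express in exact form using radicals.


Using the quadratic formula: x = (-b ± sqrt(b^2 - 4ac)) / (2a)
Here a = 1, b = -6, c = 3
Discriminant = b^2 - 4ac = (-6)^2 - 4(1)(3) = 36 - 12 = 24
Since discriminant = 24 > 0, there are two real roots.
x = (6 ± 2*sqrt(6)) / 2
Simplifying: x = 3 ± sqrt(6)
Numerically: x ≈ 5.4495 or x ≈ 0.5505

x = 3 + sqrt(6) or x = 3 - sqrt(6)


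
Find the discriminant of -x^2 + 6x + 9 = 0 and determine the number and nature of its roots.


For ax^2 + bx + c = 0, discriminant D = b^2 - 4ac
Here a = -1, b = 6, c = 9
D = (6)^2 - 4(-1)(9) = 36 + 36 = 72

D = 72 > 0 but not a perfect square
The equation has 2 distinct real irrational roots.

Discriminant = 72, 2 distinct real irrational roots


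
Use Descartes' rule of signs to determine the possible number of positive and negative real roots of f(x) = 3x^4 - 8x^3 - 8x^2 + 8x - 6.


Descartes' rule of signs:

For positive roots, count sign changes in f(x) = 3x^4 - 8x^3 - 8x^2 + 8x - 6:
Signs of coefficients: +, -, -, +, -
Number of sign changes: 3
Possible positive real roots: 3, 1

For negative roots, examine f(-x) = 3x^4 + 8x^3 - 8x^2 - 8x - 6:
Signs of coefficients: +, +, -, -, -
Number of sign changes: 1
Possible negative real roots: 1

Positive roots: 3 or 1; Negative roots: 1


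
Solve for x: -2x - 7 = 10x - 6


Starting with: -2x - 7 = 10x - 6
Move all x terms to left: (-2 - 10)x = -6 + 7
Simplify: -12x = 1
Divide both sides by -12: x = -1/12

x = -1/12


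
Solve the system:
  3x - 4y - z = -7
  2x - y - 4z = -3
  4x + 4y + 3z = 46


Using Cramer's rule. Expand each determinant along the first row.
D  = 3*[(-1)*3 - (-4)*4] - (-4)*[2*3 - (-4)*4] + (-1)*[2*4 - (-1)*4]
  = 3*(13) - (-4)*(22) + (-1)*(12) = 115
Dx = (-7)*[(-1)*3 - (-4)*4] - (-4)*[(-3)*3 - (-4)*46] + (-1)*[(-3)*4 - (-1)*46]
  = (-7)*(13) - (-4)*(175) + (-1)*(34) = 575
Dy = 3*[(-3)*3 - (-4)*46] - (-7)*[2*3 - (-4)*4] + (-1)*[2*46 - (-3)*4]
  = 3*(175) - (-7)*(22) + (-1)*(104) = 575
Dz = 3*[(-1)*46 - (-3)*4] - (-4)*[2*46 - (-3)*4] + (-7)*[2*4 - (-1)*4]
  = 3*(-34) - (-4)*(104) + (-7)*(12) = 230
x = Dx/D = 575/115 = 5, y = Dy/D = 575/115 = 5, z = Dz/D = 230/115 = 2
Check eq1: (3)(5) + (-4)(5) + (-1)(2) = -7 = -7 ✓
Check eq2: (2)(5) + (-1)(5) + (-4)(2) = -3 = -3 ✓
Check eq3: (4)(5) + (4)(5) + (3)(2) = 46 = 46 ✓

x = 5, y = 5, z = 2


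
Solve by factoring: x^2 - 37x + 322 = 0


We need two numbers that multiply to 322 and add to -37.
Those numbers are -23 and -14 (since (-23) * (-14) = 322 and (-23) + (-14) = -37).
So x^2 - 37x + 322 = (x - 23)(x - 14) = 0
Setting each factor to zero: x = 23 or x = 14

x = 14, x = 23


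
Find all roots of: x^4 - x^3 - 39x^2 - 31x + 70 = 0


Let p(x) = x^4 - x^3 - 39x^2 - 31x + 70. By the rational root theorem (leading coefficient 1), any rational root is an integer divisor of 70: try ±1, ±2, ... in turn.
Test x = 1: value = 0 ✓, so (x - 1) is a factor.
Synthetic division by (x - 1): bring down 1; 1(1) - 1 = 0; 0(1) - 39 = -39; (-39)(1) - 31 = -70; (-70)(1) + 70 = 0 → quotient x^3 - 39x - 70, remainder 0.
Continue with the quotient x^3 - 39x - 70 (candidates must divide 70; re-test x = 1 first in case it repeats).
Test x = 1: value = -108 ≠ 0.
Test x = -1: value = -32 ≠ 0.
Test x = 2: value = -140 ≠ 0.
Test x = -2: value = 0 ✓, so (x + 2) is a factor.
Synthetic division by (x + 2): bring down 1; 1(-2) + 0 = -2; (-2)(-2) - 39 = -35; (-35)(-2) - 70 = 0 → quotient x^2 - 2x - 35, remainder 0.
Solve the quadratic x^2 - 2x - 35 = 0: discriminant = (-2)^2 - 4(1)(-35) = 4 + 140 = 144.
sqrt(144) = 12, so x = (2 ± 12)/2: x = 7 or x = -5.
Collecting all roots found:

x = -5, x = -2, x = 1, x = 7


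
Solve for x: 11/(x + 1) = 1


Multiply both sides by (x + 1): 11 = 1(x + 1)
Distribute: 11 = x + 1
x = 11 - 1 = 10
x = 10

x = 10


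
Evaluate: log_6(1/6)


We need the exponent such that 6^? = 1/6
6^(-1) = 1/6^1 = 1/6
Therefore log_6(1/6) = -1

-1


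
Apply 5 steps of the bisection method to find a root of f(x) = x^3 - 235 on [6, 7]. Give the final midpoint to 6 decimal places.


f(x) = x^3 - 235
f(6) = -19 < 0
f(7) = 108 > 0

Step 1: midpoint = (6.000000 + 7.000000)/2 = 6.500000
  f(6.500000) = 39.625000
  f(mid) > 0, so root is in [6.000000, 6.500000]

Step 2: midpoint = (6.000000 + 6.500000)/2 = 6.250000
  f(6.250000) = 9.140625
  f(mid) > 0, so root is in [6.000000, 6.250000]

Step 3: midpoint = (6.000000 + 6.250000)/2 = 6.125000
  f(6.125000) = -5.216797
  f(mid) < 0, so root is in [6.125000, 6.250000]

Step 4: midpoint = (6.125000 + 6.250000)/2 = 6.187500
  f(6.187500) = 1.889404
  f(mid) > 0, so root is in [6.125000, 6.187500]

Step 5: midpoint = (6.125000 + 6.187500)/2 = 6.156250
  f(6.156250) = -1.681732
  f(mid) < 0, so root is in [6.156250, 6.187500]

midpoint = 6.156250


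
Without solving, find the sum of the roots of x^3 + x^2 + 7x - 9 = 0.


By Vieta's formulas for x^3 + bx^2 + cx + d = 0:
  r1 + r2 + r3 = -b/a = -1
  r1*r2 + r1*r3 + r2*r3 = c/a = 7
  r1*r2*r3 = -d/a = 9


Sum = -1


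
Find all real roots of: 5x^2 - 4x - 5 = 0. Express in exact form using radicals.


Using the quadratic formula: x = (-b ± sqrt(b^2 - 4ac)) / (2a)
Here a = 5, b = -4, c = -5
Discriminant = b^2 - 4ac = (-4)^2 - 4(5)(-5) = 16 + 100 = 116
Since discriminant = 116 > 0, there are two real roots.
x = (4 ± 2*sqrt(29)) / 10
Simplifying: x = (2 ± sqrt(29)) / 5
Numerically: x ≈ 1.4770 or x ≈ -0.6770

x = (2 + sqrt(29)) / 5 or x = (2 - sqrt(29)) / 5


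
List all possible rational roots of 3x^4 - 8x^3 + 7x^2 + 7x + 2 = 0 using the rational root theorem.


Rational root theorem: possible roots are ±p/q where:
  p divides the constant term (2): p ∈ {1, 2}
  q divides the leading coefficient (3): q ∈ {1, 3}

All possible rational roots: -2, -1, -2/3, -1/3, 1/3, 2/3, 1, 2

-2, -1, -2/3, -1/3, 1/3, 2/3, 1, 2


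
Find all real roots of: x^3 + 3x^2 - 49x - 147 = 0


Let p(x) = x^3 + 3x^2 - 49x - 147. By the rational root theorem (leading coefficient 1), any rational root is an integer divisor of 147: try ±1, ±2, ... in turn.
Test x = 1: value = -192 ≠ 0.
Test x = -1: value = -96 ≠ 0.
Test x = 3: value = -240 ≠ 0.
Test x = -3: value = 0 ✓, so (x + 3) is a factor.
Synthetic division by (x + 3): bring down 1; 1(-3) + 3 = 0; 0(-3) - 49 = -49; (-49)(-3) - 147 = 0 → quotient x^2 - 49, remainder 0.
Solve the quadratic x^2 - 49 = 0: discriminant = 0^2 - 4(1)(-49) = 0 + 196 = 196.
sqrt(196) = 14, so x = (0 ± 14)/2: x = 7 or x = -7.

x = -7, x = -3, x = 7
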